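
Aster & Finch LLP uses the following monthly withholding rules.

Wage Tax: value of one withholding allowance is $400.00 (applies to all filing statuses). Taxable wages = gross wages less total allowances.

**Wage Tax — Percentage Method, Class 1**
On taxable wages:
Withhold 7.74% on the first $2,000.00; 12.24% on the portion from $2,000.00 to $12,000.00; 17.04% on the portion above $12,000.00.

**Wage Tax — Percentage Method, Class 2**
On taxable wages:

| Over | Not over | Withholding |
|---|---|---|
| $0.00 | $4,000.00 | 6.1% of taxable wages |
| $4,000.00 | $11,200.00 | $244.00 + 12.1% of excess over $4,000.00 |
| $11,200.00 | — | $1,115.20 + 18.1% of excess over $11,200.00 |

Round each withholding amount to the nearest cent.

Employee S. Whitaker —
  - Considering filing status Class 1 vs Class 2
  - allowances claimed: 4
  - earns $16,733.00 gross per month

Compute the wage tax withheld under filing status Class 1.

Wage Tax (Class 1): taxable = $16,733.00 − 4×$400.00 = $15,133.00
  $1,378.80 + 17.04% × ($15,133.00 − $12,000.00) = $1,378.80 + 17.04% × $3,133.00 = $1,912.66

$1,912.66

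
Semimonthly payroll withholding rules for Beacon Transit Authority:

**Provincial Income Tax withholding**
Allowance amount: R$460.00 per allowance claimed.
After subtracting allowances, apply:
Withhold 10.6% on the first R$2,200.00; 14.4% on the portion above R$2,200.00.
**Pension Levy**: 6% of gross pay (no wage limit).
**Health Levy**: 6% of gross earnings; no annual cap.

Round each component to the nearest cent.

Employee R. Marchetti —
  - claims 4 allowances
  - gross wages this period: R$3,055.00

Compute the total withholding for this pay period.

Provincial Income Tax: taxable = R$3,055.00 − 4×R$460.00 = R$1,215.00
  10.6% × R$1,215.00 = R$128.79
Pension Levy: 6% × R$3,055.00 = R$183.30
Health Levy: 6% × R$3,055.00 = R$183.30
Total: R$128.79 + R$183.30 + R$183.30 = R$495.39

R$495.39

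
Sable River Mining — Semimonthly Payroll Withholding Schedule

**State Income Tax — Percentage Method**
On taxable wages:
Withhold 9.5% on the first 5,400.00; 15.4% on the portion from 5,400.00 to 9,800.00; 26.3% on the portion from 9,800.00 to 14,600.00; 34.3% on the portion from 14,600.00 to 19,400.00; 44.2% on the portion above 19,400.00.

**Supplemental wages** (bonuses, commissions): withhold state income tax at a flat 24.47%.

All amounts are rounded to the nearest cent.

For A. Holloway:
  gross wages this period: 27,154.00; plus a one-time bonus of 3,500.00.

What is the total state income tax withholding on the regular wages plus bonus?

8,383.12

State Income Tax: taxable = 27,154.00
  4,099.40 + 44.2% × (27,154.00 − 19,400.00) = 4,099.40 + 44.2% × 7,754.00 = 7,526.67
Supplemental (24.47% flat on bonus): 24.47% × 3,500.00 = 856.45
Total state income tax: 7,526.67 + 856.45 = 8,383.12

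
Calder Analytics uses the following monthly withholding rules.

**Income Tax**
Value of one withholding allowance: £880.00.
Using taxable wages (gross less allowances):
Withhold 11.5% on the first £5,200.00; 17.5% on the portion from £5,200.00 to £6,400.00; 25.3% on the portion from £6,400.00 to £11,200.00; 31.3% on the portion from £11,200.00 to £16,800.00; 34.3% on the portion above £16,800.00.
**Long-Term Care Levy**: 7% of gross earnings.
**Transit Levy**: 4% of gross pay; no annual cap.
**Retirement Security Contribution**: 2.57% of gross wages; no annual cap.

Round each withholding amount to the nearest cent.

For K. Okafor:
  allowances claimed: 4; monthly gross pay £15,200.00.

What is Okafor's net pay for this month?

Income Tax: taxable = £15,200.00 − 4×£880.00 = £11,680.00
  £2,022.40 + 31.3% × (£11,680.00 − £11,200.00) = £2,022.40 + 31.3% × £480.00 = £2,172.64
Long-Term Care Levy: 7% × £15,200.00 = £1,064.00
Transit Levy: 4% × £15,200.00 = £608.00
Retirement Security Contribution: 2.57% × £15,200.00 = £390.64
Total withheld: £2,172.64 + £1,064.00 + £608.00 + £390.64 = £4,235.28
Net pay: £15,200.00 − £4,235.28 = £10,964.72

£10,964.72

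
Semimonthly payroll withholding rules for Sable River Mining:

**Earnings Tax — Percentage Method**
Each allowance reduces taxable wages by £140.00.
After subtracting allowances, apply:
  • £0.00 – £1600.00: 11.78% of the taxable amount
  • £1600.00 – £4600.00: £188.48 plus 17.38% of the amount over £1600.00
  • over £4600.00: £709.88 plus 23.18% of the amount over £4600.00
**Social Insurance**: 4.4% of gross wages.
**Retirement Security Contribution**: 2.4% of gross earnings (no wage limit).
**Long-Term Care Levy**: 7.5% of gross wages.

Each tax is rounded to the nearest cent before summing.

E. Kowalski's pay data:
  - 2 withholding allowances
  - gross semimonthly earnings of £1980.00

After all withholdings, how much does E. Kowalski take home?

Earnings Tax: taxable = £1980.00 − 2×£140.00 = £1700.00
  £188.48 + 17.38% × (£1700.00 − £1600.00) = £188.48 + 17.38% × £100.00 = £205.86
Social Insurance: 4.4% × £1980.00 = £87.12
Retirement Security Contribution: 2.4% × £1980.00 = £47.52
Long-Term Care Levy: 7.5% × £1980.00 = £148.50
Total withheld: £205.86 + £87.12 + £47.52 + £148.50 = £489.00
Net pay: £1980.00 − £489.00 = £1491.00

£1491.00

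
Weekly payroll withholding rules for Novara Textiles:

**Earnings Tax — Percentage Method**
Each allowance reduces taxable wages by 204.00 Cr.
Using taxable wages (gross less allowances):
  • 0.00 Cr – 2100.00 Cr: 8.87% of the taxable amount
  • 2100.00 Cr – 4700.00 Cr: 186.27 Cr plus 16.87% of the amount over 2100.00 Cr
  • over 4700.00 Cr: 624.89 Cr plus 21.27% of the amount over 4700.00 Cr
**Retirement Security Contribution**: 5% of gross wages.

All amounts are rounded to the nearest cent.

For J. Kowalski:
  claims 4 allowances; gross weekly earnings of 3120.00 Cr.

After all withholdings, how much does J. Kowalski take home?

2743.32 Cr

Earnings Tax: taxable = 3120.00 Cr − 4×204.00 Cr = 2304.00 Cr
  186.27 Cr + 16.87% × (2304.00 Cr − 2100.00 Cr) = 186.27 Cr + 16.87% × 204.00 Cr = 220.68 Cr
Retirement Security Contribution: 5% × 3120.00 Cr = 156.00 Cr
Total withheld: 220.68 Cr + 156.00 Cr = 376.68 Cr
Net pay: 3120.00 Cr − 376.68 Cr = 2743.32 Cr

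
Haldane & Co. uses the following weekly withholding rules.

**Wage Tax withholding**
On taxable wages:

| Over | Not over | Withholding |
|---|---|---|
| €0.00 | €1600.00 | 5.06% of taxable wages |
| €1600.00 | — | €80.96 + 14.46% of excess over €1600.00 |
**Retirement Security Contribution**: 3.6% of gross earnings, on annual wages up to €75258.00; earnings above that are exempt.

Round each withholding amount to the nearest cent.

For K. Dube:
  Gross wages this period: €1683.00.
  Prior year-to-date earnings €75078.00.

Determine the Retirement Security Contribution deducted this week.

€6.48

Retirement Security Contribution: cap €75258.00 − YTD €75078.00 = €180.00 subject; 3.6% × €180.00 = €6.48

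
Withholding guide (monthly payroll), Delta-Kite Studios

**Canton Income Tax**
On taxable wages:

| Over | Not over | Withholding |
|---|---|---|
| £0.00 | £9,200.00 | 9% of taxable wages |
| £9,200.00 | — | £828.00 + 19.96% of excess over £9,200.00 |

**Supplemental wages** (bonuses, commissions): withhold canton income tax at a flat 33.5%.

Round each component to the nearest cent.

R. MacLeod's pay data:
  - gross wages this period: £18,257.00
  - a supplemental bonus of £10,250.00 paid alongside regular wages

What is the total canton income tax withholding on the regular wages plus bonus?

Canton Income Tax: taxable = £18,257.00
  £828.00 + 19.96% × (£18,257.00 − £9,200.00) = £828.00 + 19.96% × £9,057.00 = £2,635.78
Supplemental (33.5% flat on bonus): 33.5% × £10,250.00 = £3,433.75
Total canton income tax: £2,635.78 + £3,433.75 = £6,069.53

£6,069.53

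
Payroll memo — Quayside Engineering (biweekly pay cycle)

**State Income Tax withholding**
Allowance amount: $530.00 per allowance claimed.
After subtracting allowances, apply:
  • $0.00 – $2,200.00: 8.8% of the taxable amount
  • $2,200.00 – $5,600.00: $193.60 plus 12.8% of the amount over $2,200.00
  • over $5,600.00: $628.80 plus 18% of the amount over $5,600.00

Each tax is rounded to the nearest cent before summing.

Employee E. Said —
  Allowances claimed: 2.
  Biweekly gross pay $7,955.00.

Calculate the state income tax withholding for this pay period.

State Income Tax: taxable = $7,955.00 − 2×$530.00 = $6,895.00
  $628.80 + 18% × ($6,895.00 − $5,600.00) = $628.80 + 18% × $1,295.00 = $861.90

$861.90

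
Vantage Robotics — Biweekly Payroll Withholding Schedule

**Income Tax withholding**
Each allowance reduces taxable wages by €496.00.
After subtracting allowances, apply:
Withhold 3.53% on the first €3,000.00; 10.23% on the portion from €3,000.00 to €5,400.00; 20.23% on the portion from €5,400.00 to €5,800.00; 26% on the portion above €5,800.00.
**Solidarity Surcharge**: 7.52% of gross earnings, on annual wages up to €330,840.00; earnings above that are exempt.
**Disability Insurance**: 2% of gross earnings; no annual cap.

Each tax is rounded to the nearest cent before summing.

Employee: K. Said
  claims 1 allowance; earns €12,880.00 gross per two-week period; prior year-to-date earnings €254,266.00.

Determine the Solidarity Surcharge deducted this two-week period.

€968.58

Solidarity Surcharge: 7.52% × €12,880.00 = €968.58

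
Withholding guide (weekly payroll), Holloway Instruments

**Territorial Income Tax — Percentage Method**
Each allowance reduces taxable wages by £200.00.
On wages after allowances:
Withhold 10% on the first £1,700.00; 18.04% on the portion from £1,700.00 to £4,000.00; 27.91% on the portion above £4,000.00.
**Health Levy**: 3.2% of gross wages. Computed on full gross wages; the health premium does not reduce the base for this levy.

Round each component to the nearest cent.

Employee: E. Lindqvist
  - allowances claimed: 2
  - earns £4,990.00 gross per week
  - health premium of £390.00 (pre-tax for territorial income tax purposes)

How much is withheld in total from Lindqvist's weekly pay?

£800.42

Territorial Income Tax: taxable = £4,990.00 − £390.00 − 2×£200.00 = £4,200.00
  £584.92 + 27.91% × (£4,200.00 − £4,000.00) = £584.92 + 27.91% × £200.00 = £640.74
Health Levy: 3.2% × £4,990.00 = £159.68
Total: £640.74 + £159.68 = £800.42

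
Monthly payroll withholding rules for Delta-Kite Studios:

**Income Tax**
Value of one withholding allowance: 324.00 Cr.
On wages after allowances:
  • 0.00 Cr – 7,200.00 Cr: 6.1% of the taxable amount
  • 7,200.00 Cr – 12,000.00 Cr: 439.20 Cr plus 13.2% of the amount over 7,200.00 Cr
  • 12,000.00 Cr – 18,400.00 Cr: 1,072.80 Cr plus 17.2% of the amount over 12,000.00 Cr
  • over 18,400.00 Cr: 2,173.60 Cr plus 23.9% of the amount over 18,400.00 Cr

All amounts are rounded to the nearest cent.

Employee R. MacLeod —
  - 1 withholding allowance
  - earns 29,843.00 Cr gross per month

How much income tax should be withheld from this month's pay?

4,831.04 Cr

Income Tax: taxable = 29,843.00 Cr − 1×324.00 Cr = 29,519.00 Cr
  2,173.60 Cr + 23.9% × (29,519.00 Cr − 18,400.00 Cr) = 2,173.60 Cr + 23.9% × 11,119.00 Cr = 4,831.04 Cr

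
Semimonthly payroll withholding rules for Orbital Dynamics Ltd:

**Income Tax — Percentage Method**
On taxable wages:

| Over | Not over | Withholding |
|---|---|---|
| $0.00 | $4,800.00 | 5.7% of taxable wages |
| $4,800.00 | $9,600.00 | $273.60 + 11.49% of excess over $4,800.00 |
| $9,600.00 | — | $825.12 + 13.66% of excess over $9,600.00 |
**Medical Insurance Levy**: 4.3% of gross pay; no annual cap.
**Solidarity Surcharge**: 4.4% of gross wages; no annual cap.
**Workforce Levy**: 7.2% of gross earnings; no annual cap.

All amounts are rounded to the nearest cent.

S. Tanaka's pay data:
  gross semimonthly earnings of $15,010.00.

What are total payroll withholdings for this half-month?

$3,950.72

Income Tax: taxable = $15,010.00
  $825.12 + 13.66% × ($15,010.00 − $9,600.00) = $825.12 + 13.66% × $5,410.00 = $1,564.13
Medical Insurance Levy: 4.3% × $15,010.00 = $645.43
Solidarity Surcharge: 4.4% × $15,010.00 = $660.44
Workforce Levy: 7.2% × $15,010.00 = $1,080.72
Total: $1,564.13 + $645.43 + $660.44 + $1,080.72 = $3,950.72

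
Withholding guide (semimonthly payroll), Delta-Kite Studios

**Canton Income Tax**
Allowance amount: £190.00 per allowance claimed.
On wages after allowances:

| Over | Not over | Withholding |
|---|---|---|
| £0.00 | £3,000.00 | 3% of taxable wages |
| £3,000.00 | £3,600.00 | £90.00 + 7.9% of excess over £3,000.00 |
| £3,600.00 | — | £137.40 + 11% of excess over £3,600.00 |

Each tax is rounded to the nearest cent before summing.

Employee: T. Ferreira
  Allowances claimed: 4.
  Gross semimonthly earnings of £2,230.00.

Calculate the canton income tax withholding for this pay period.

£44.10

Canton Income Tax: taxable = £2,230.00 − 4×£190.00 = £1,470.00
  3% × £1,470.00 = £44.10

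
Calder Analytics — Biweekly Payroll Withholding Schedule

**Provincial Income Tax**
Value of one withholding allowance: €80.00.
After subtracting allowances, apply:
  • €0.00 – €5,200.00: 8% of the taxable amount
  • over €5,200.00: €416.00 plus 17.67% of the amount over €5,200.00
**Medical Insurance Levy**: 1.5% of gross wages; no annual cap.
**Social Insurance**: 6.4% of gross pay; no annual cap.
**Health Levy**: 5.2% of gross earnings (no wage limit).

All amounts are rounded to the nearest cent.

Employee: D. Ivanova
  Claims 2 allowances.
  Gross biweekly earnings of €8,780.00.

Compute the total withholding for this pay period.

€2,170.49

Provincial Income Tax: taxable = €8,780.00 − 2×€80.00 = €8,620.00
  €416.00 + 17.67% × (€8,620.00 − €5,200.00) = €416.00 + 17.67% × €3,420.00 = €1,020.31
Medical Insurance Levy: 1.5% × €8,780.00 = €131.70
Social Insurance: 6.4% × €8,780.00 = €561.92
Health Levy: 5.2% × €8,780.00 = €456.56
Total: €1,020.31 + €131.70 + €561.92 + €456.56 = €2,170.49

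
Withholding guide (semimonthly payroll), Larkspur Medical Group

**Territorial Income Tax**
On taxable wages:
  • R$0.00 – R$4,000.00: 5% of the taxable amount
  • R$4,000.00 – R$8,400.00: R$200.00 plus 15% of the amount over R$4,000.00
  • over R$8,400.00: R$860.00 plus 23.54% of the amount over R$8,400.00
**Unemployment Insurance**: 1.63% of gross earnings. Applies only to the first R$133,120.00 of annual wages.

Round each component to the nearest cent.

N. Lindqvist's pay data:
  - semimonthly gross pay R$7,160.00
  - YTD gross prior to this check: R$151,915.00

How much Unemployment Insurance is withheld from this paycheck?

R$0.00

Unemployment Insurance: YTD R$151,915.00 ≥ cap R$133,120.00 → R$0.00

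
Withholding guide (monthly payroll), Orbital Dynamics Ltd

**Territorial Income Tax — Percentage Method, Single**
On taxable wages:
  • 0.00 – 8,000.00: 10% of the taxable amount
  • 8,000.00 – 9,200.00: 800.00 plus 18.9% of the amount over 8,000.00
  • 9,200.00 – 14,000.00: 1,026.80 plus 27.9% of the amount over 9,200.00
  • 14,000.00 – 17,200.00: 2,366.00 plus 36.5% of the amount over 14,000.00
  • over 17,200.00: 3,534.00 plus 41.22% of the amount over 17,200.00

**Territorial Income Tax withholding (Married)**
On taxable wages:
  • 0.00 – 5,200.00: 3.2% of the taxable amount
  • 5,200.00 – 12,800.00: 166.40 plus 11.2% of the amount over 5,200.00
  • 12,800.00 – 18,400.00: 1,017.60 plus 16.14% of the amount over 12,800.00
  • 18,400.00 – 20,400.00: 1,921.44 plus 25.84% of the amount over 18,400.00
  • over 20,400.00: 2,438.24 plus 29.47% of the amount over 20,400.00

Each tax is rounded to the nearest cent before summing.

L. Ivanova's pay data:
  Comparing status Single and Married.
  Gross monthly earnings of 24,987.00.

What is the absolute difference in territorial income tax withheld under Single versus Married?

2,953.77

Territorial Income Tax (Single): taxable = 24,987.00
  3,534.00 + 41.22% × (24,987.00 − 17,200.00) = 3,534.00 + 41.22% × 7,787.00 = 6,743.80
Territorial Income Tax (Married): taxable = 24,987.00
  2,438.24 + 29.47% × (24,987.00 − 20,400.00) = 2,438.24 + 29.47% × 4,587.00 = 3,790.03
Difference: |6,743.80 − 3,790.03| = 2,953.77 (higher under Single)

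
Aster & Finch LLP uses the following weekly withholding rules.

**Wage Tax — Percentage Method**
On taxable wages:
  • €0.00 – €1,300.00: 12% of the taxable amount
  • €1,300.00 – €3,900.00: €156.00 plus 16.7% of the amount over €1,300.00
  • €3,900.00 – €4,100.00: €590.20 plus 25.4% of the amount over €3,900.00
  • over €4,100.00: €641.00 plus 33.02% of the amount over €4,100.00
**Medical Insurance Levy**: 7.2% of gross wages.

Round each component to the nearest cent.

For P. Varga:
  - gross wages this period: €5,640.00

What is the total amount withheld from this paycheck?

Wage Tax: taxable = €5,640.00
  €641.00 + 33.02% × (€5,640.00 − €4,100.00) = €641.00 + 33.02% × €1,540.00 = €1,149.51
Medical Insurance Levy: 7.2% × €5,640.00 = €406.08
Total: €1,149.51 + €406.08 = €1,555.59

€1,555.59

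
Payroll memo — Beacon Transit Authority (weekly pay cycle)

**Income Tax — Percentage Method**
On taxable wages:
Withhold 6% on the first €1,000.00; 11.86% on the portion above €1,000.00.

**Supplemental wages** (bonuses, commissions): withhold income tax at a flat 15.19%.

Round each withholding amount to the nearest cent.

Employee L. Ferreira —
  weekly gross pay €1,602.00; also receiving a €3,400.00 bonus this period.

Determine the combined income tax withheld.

Income Tax: taxable = €1,602.00
  €60.00 + 11.86% × (€1,602.00 − €1,000.00) = €60.00 + 11.86% × €602.00 = €131.40
Supplemental (15.19% flat on bonus): 15.19% × €3,400.00 = €516.46
Total income tax: €131.40 + €516.46 = €647.86

€647.86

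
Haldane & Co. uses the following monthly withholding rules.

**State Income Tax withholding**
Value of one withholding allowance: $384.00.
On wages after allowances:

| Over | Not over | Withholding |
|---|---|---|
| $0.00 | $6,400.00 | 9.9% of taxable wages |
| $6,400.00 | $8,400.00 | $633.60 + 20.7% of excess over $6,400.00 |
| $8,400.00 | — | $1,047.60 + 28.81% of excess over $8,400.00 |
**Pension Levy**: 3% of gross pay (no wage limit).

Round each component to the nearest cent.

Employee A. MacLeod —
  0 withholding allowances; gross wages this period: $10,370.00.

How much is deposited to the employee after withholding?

State Income Tax: taxable = $10,370.00
  $1,047.60 + 28.81% × ($10,370.00 − $8,400.00) = $1,047.60 + 28.81% × $1,970.00 = $1,615.16
Pension Levy: 3% × $10,370.00 = $311.10
Total withheld: $1,615.16 + $311.10 = $1,926.26
Net pay: $10,370.00 − $1,926.26 = $8,443.74

$8,443.74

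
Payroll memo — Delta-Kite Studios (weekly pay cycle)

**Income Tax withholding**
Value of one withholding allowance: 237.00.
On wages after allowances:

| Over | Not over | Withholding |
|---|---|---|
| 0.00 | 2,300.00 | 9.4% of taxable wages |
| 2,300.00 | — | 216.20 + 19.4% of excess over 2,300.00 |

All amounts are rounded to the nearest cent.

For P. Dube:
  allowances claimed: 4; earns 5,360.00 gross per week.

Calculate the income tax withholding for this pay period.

625.93

Income Tax: taxable = 5,360.00 − 4×237.00 = 4,412.00
  216.20 + 19.4% × (4,412.00 − 2,300.00) = 216.20 + 19.4% × 2,112.00 = 625.93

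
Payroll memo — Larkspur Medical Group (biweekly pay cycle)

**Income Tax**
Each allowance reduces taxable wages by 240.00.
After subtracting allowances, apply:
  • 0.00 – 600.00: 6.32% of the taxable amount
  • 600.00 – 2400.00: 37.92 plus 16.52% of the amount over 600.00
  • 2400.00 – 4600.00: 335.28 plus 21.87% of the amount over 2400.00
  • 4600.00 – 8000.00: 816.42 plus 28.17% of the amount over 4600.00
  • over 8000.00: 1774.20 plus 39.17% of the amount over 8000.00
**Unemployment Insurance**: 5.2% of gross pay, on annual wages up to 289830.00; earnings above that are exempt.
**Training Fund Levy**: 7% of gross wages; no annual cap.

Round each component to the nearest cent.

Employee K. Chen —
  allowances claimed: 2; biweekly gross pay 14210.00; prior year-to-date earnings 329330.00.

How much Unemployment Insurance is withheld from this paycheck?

Unemployment Insurance: YTD 329330.00 ≥ cap 289830.00 → 0.00

0.00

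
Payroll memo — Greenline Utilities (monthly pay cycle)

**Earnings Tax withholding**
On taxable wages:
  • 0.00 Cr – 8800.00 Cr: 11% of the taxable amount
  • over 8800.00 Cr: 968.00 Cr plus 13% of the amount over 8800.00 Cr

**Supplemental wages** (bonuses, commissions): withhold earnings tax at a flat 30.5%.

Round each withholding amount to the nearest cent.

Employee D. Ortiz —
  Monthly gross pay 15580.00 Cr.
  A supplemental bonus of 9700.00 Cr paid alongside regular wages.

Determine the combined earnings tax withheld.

4807.90 Cr

Earnings Tax: taxable = 15580.00 Cr
  968.00 Cr + 13% × (15580.00 Cr − 8800.00 Cr) = 968.00 Cr + 13% × 6780.00 Cr = 1849.40 Cr
Supplemental (30.5% flat on bonus): 30.5% × 9700.00 Cr = 2958.50 Cr
Total earnings tax: 1849.40 Cr + 2958.50 Cr = 4807.90 Cr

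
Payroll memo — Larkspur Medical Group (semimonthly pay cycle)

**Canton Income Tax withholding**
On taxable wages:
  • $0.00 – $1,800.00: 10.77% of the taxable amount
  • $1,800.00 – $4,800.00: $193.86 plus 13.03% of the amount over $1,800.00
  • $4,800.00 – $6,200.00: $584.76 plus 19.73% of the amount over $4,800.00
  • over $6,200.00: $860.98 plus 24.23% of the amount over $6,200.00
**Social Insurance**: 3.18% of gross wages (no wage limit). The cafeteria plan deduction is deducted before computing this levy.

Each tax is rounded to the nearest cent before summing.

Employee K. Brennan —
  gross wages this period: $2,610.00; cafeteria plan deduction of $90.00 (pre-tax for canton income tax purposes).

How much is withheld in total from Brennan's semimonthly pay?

$367.82

Canton Income Tax: taxable = $2,610.00 − $90.00 = $2,520.00
  $193.86 + 13.03% × ($2,520.00 − $1,800.00) = $193.86 + 13.03% × $720.00 = $287.68
Social Insurance: 3.18% × $2,520.00 = $80.14
Total: $287.68 + $80.14 = $367.82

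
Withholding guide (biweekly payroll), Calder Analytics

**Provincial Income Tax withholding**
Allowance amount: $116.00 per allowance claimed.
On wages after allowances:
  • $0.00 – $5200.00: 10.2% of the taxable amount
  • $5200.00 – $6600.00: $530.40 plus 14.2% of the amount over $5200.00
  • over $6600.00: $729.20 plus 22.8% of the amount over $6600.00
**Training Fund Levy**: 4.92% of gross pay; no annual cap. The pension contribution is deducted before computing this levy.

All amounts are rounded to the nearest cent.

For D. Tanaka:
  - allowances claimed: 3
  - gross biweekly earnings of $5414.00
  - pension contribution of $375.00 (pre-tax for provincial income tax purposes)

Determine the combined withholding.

Provincial Income Tax: taxable = $5414.00 − $375.00 − 3×$116.00 = $4691.00
  10.2% × $4691.00 = $478.48
Training Fund Levy: 4.92% × $5039.00 = $247.92
Total: $478.48 + $247.92 = $726.40

$726.40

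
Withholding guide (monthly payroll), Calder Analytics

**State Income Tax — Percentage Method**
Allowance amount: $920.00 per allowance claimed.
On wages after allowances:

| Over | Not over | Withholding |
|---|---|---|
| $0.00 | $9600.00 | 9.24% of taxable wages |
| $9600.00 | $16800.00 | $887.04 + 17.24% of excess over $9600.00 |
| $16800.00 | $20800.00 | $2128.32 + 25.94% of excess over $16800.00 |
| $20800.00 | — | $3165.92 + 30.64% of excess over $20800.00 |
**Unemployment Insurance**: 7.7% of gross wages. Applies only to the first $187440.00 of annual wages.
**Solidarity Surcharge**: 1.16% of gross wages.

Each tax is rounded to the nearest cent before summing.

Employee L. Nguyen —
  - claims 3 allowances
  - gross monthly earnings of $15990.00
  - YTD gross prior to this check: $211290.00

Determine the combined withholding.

$1698.33

State Income Tax: taxable = $15990.00 − 3×$920.00 = $13230.00
  $887.04 + 17.24% × ($13230.00 − $9600.00) = $887.04 + 17.24% × $3630.00 = $1512.85
Unemployment Insurance: YTD $211290.00 ≥ cap $187440.00 → $0.00
Solidarity Surcharge: 1.16% × $15990.00 = $185.48
Total: $1512.85 + $0.00 + $185.48 = $1698.33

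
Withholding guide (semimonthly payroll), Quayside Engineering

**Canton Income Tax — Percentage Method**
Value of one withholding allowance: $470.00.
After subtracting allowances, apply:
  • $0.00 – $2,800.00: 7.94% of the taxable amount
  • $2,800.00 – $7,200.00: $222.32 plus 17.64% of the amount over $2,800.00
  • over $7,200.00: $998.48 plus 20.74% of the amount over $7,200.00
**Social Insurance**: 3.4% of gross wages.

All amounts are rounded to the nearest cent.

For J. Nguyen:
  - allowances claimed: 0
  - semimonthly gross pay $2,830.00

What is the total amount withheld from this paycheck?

Canton Income Tax: taxable = $2,830.00
  $222.32 + 17.64% × ($2,830.00 − $2,800.00) = $222.32 + 17.64% × $30.00 = $227.61
Social Insurance: 3.4% × $2,830.00 = $96.22
Total: $227.61 + $96.22 = $323.83

$323.83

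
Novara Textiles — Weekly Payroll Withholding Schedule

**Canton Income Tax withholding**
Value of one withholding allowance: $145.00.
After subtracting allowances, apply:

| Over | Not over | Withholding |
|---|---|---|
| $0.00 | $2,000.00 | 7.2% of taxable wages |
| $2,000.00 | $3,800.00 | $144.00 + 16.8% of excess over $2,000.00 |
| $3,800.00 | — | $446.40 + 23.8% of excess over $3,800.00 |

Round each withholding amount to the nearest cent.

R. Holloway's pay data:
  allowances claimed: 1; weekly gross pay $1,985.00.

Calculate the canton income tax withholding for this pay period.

Canton Income Tax: taxable = $1,985.00 − 1×$145.00 = $1,840.00
  7.2% × $1,840.00 = $132.48

$132.48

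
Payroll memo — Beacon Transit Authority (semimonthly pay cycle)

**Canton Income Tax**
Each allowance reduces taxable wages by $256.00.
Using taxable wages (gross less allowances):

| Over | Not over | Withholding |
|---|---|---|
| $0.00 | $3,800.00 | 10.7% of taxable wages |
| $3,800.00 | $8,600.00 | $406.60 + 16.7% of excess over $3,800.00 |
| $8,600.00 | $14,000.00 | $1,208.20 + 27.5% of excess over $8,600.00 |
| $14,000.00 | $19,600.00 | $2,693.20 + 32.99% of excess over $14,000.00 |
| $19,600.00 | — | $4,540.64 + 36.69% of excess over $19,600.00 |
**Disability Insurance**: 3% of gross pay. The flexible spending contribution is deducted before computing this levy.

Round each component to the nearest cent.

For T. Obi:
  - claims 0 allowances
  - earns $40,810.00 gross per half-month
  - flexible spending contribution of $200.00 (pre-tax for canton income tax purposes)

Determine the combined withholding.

$13,467.51

Canton Income Tax: taxable = $40,810.00 − $200.00 = $40,610.00
  $4,540.64 + 36.69% × ($40,610.00 − $19,600.00) = $4,540.64 + 36.69% × $21,010.00 = $12,249.21
Disability Insurance: 3% × $40,610.00 = $1,218.30
Total: $12,249.21 + $1,218.30 = $13,467.51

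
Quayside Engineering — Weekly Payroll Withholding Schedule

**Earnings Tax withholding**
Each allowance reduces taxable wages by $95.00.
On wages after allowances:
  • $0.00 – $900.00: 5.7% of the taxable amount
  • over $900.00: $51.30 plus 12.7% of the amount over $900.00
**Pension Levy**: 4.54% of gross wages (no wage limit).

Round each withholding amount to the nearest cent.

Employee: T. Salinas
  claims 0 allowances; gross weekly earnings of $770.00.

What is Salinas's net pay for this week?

$691.15

Earnings Tax: taxable = $770.00
  5.7% × $770.00 = $43.89
Pension Levy: 4.54% × $770.00 = $34.96
Total withheld: $43.89 + $34.96 = $78.85
Net pay: $770.00 − $78.85 = $691.15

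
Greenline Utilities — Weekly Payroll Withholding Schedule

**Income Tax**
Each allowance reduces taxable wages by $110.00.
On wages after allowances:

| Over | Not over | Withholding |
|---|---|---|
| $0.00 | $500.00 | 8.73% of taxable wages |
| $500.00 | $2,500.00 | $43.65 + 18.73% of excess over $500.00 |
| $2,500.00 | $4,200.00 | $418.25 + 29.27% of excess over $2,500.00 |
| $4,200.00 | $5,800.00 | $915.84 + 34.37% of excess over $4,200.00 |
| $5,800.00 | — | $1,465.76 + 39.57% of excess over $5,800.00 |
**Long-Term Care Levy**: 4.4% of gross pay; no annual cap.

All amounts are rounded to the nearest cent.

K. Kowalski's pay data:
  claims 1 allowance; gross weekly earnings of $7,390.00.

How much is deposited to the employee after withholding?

$5,013.44

Income Tax: taxable = $7,390.00 − 1×$110.00 = $7,280.00
  $1,465.76 + 39.57% × ($7,280.00 − $5,800.00) = $1,465.76 + 39.57% × $1,480.00 = $2,051.40
Long-Term Care Levy: 4.4% × $7,390.00 = $325.16
Total withheld: $2,051.40 + $325.16 = $2,376.56
Net pay: $7,390.00 − $2,376.56 = $5,013.44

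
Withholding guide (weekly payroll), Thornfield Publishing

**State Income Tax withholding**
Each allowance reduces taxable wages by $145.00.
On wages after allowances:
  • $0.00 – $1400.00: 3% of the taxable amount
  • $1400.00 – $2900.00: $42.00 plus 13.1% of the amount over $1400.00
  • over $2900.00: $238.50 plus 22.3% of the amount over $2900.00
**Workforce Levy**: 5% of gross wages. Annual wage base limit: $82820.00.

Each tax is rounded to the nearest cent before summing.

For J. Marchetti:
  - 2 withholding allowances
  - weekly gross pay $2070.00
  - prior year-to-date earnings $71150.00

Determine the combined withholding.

State Income Tax: taxable = $2070.00 − 2×$145.00 = $1780.00
  $42.00 + 13.1% × ($1780.00 − $1400.00) = $42.00 + 13.1% × $380.00 = $91.78
Workforce Levy: 5% × $2070.00 = $103.50
Total: $91.78 + $103.50 = $195.28

$195.28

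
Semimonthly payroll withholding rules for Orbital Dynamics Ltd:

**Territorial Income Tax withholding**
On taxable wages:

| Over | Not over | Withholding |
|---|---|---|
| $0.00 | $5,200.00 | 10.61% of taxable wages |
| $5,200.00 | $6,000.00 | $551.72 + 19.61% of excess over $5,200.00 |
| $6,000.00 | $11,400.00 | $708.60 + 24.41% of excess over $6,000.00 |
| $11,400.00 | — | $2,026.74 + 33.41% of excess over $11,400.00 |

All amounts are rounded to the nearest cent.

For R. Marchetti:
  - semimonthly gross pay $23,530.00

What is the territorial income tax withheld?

Territorial Income Tax: taxable = $23,530.00
  $2,026.74 + 33.41% × ($23,530.00 − $11,400.00) = $2,026.74 + 33.41% × $12,130.00 = $6,079.37

$6,079.37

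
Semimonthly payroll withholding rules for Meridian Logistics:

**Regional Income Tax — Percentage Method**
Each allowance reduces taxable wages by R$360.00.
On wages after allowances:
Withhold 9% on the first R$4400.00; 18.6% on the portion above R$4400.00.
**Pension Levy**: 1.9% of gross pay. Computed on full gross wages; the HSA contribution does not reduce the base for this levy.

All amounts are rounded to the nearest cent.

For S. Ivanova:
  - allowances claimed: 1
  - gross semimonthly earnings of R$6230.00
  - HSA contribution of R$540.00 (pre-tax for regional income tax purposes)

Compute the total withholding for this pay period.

R$687.35

Regional Income Tax: taxable = R$6230.00 − R$540.00 − 1×R$360.00 = R$5330.00
  R$396.00 + 18.6% × (R$5330.00 − R$4400.00) = R$396.00 + 18.6% × R$930.00 = R$568.98
Pension Levy: 1.9% × R$6230.00 = R$118.37
Total: R$568.98 + R$118.37 = R$687.35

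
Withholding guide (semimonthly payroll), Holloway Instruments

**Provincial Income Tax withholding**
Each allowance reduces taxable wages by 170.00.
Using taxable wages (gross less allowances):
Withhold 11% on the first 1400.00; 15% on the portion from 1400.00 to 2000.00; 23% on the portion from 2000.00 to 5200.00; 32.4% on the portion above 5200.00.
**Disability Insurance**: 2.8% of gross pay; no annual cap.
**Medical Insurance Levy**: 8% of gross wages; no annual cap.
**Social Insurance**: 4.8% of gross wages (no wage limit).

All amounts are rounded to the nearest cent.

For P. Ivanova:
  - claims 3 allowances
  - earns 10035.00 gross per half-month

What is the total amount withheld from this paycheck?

Provincial Income Tax: taxable = 10035.00 − 3×170.00 = 9525.00
  980.00 + 32.4% × (9525.00 − 5200.00) = 980.00 + 32.4% × 4325.00 = 2381.30
Disability Insurance: 2.8% × 10035.00 = 280.98
Medical Insurance Levy: 8% × 10035.00 = 802.80
Social Insurance: 4.8% × 10035.00 = 481.68
Total: 2381.30 + 280.98 + 802.80 + 481.68 = 3946.76

3946.76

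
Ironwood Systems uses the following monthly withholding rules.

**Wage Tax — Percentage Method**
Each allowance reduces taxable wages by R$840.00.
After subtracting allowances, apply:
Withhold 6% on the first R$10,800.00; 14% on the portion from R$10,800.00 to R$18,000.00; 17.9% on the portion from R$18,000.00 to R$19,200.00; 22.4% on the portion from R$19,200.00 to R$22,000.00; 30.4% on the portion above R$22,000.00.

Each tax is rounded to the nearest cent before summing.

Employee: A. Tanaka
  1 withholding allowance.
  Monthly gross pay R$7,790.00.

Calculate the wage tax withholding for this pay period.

R$417.00

Wage Tax: taxable = R$7,790.00 − 1×R$840.00 = R$6,950.00
  6% × R$6,950.00 = R$417.00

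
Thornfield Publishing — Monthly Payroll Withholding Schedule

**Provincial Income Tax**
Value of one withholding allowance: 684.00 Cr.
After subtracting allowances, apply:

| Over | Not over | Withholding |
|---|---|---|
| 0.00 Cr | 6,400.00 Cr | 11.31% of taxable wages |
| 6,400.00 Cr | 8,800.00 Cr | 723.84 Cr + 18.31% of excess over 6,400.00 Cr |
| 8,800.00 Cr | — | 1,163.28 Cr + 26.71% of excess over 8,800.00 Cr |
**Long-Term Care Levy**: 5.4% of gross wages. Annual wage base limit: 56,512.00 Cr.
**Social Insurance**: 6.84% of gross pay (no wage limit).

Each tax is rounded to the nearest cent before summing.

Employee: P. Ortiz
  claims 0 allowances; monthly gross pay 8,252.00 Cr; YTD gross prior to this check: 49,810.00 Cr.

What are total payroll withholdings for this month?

1,989.29 Cr

Provincial Income Tax: taxable = 8,252.00 Cr
  723.84 Cr + 18.31% × (8,252.00 Cr − 6,400.00 Cr) = 723.84 Cr + 18.31% × 1,852.00 Cr = 1,062.94 Cr
Long-Term Care Levy: cap 56,512.00 Cr − YTD 49,810.00 Cr = 6,702.00 Cr subject; 5.4% × 6,702.00 Cr = 361.91 Cr
Social Insurance: 6.84% × 8,252.00 Cr = 564.44 Cr
Total: 1,062.94 Cr + 361.91 Cr + 564.44 Cr = 1,989.29 Cr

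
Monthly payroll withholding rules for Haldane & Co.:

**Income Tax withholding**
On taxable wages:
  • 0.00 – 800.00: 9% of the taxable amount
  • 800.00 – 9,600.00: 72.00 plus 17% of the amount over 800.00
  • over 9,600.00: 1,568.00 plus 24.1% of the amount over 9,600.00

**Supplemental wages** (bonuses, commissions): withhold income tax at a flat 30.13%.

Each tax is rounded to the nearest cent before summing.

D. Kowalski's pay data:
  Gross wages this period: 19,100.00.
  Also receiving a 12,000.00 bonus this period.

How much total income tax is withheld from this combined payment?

Income Tax: taxable = 19,100.00
  1,568.00 + 24.1% × (19,100.00 − 9,600.00) = 1,568.00 + 24.1% × 9,500.00 = 3,857.50
Supplemental (30.13% flat on bonus): 30.13% × 12,000.00 = 3,615.60
Total income tax: 3,857.50 + 3,615.60 = 7,473.10

7,473.10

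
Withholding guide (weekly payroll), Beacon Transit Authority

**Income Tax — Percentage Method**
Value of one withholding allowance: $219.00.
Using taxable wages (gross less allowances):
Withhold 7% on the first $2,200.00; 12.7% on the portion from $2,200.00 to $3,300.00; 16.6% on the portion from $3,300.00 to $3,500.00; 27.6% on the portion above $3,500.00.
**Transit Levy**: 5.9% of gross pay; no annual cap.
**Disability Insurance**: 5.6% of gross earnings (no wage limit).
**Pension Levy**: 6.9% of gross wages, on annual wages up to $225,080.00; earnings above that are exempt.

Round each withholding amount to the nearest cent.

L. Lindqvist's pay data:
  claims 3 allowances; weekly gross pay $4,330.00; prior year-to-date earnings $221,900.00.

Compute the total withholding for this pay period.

Income Tax: taxable = $4,330.00 − 3×$219.00 = $3,673.00
  $326.90 + 27.6% × ($3,673.00 − $3,500.00) = $326.90 + 27.6% × $173.00 = $374.65
Transit Levy: 5.9% × $4,330.00 = $255.47
Disability Insurance: 5.6% × $4,330.00 = $242.48
Pension Levy: cap $225,080.00 − YTD $221,900.00 = $3,180.00 subject; 6.9% × $3,180.00 = $219.42
Total: $374.65 + $255.47 + $242.48 + $219.42 = $1,092.02

$1,092.02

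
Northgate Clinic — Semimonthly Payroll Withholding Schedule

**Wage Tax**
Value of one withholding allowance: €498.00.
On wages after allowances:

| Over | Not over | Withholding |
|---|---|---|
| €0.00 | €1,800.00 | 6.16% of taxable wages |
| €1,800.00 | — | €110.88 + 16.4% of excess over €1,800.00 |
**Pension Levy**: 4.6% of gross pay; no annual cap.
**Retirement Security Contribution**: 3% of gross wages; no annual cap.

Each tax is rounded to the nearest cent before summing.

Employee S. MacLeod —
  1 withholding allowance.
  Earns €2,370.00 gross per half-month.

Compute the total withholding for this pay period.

Wage Tax: taxable = €2,370.00 − 1×€498.00 = €1,872.00
  €110.88 + 16.4% × (€1,872.00 − €1,800.00) = €110.88 + 16.4% × €72.00 = €122.69
Pension Levy: 4.6% × €2,370.00 = €109.02
Retirement Security Contribution: 3% × €2,370.00 = €71.10
Total: €122.69 + €109.02 + €71.10 = €302.81

€302.81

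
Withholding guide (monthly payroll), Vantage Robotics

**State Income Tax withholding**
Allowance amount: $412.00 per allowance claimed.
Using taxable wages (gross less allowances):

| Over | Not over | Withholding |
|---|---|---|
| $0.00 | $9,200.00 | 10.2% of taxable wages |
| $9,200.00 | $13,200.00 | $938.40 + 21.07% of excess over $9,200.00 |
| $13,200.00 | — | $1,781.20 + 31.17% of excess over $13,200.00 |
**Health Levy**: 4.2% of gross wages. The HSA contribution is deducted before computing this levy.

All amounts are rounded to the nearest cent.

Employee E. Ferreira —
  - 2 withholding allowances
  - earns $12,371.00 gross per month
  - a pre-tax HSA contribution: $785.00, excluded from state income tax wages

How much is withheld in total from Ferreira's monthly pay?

State Income Tax: taxable = $12,371.00 − $785.00 − 2×$412.00 = $10,762.00
  $938.40 + 21.07% × ($10,762.00 − $9,200.00) = $938.40 + 21.07% × $1,562.00 = $1,267.51
Health Levy: 4.2% × $11,586.00 = $486.61
Total: $1,267.51 + $486.61 = $1,754.12

$1,754.12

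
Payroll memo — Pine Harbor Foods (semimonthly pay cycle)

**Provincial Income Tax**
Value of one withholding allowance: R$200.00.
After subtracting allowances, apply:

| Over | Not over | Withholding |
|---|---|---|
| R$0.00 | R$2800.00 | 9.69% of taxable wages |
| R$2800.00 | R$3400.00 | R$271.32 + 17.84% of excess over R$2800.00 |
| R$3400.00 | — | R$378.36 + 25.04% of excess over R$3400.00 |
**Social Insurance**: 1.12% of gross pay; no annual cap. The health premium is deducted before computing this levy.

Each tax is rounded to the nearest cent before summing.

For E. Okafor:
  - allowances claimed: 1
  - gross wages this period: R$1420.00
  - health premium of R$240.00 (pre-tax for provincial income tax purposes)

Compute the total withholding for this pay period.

R$108.18

Provincial Income Tax: taxable = R$1420.00 − R$240.00 − 1×R$200.00 = R$980.00
  9.69% × R$980.00 = R$94.96
Social Insurance: 1.12% × R$1180.00 = R$13.22
Total: R$94.96 + R$13.22 = R$108.18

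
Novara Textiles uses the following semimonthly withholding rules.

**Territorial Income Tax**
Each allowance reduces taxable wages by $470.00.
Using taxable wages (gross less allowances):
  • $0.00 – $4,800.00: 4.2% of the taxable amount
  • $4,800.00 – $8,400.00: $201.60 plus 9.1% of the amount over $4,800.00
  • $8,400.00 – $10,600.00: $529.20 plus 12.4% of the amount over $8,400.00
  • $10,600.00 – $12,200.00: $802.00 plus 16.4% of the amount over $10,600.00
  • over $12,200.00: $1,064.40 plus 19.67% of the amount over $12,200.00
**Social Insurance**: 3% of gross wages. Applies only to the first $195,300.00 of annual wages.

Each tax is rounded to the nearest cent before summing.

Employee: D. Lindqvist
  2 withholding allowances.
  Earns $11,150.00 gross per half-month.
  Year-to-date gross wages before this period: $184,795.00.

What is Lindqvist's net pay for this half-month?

$10,081.21

Territorial Income Tax: taxable = $11,150.00 − 2×$470.00 = $10,210.00
  $529.20 + 12.4% × ($10,210.00 − $8,400.00) = $529.20 + 12.4% × $1,810.00 = $753.64
Social Insurance: cap $195,300.00 − YTD $184,795.00 = $10,505.00 subject; 3% × $10,505.00 = $315.15
Total withheld: $753.64 + $315.15 = $1,068.79
Net pay: $11,150.00 − $1,068.79 = $10,081.21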